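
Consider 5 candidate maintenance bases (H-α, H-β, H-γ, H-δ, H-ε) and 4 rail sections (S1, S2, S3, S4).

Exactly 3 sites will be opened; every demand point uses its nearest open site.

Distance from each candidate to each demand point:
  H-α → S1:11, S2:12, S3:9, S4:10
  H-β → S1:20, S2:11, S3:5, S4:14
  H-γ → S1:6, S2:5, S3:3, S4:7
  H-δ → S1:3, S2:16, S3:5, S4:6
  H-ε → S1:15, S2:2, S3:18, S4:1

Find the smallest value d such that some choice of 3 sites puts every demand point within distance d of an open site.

Open {H-γ, H-δ, H-ε}.
  Farthest demand point is S1 at distance 3 (to H-δ); all others are ≤ 3.
With {H-α, H-δ, H-ε} the worst case is 5.
With {H-β, H-δ, H-ε} the worst case is 5.
No size-3 selection achieves below 3.

3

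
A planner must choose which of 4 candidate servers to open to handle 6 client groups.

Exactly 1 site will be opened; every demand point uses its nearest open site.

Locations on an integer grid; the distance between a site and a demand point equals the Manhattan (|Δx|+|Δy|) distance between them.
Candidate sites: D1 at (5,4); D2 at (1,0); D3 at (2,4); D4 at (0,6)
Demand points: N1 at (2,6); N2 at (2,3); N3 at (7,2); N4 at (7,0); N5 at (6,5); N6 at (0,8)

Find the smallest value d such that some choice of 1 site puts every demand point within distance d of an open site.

Open {D1}.
  Farthest demand point is N6 at distance 9 (to D1); all others are ≤ 9.
With {D3} the worst case is 9.
With {D2} the worst case is 10.
No size-1 selection achieves below 9.

9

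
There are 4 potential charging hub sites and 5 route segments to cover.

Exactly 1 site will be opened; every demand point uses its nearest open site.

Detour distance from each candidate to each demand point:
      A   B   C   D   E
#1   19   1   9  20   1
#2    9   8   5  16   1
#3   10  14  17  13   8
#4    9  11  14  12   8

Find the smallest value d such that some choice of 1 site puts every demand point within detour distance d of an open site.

Open {#4}.
  Farthest demand point is C at detour distance 14 (to #4); all others are ≤ 14.
With {#2} the worst case is 16.
With {#3} the worst case is 17.
No size-1 selection achieves below 14.

14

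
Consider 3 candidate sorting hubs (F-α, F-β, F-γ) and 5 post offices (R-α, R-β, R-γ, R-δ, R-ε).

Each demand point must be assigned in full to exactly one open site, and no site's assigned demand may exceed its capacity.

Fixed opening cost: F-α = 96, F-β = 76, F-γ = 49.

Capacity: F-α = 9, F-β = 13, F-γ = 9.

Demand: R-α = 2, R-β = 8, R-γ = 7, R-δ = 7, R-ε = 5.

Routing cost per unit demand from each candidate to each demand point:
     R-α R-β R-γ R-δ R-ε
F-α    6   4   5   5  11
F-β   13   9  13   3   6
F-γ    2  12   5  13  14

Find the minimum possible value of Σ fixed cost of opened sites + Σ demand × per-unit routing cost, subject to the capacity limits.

343

Open {F-α, F-β, F-γ}; cheapest assignment that respects the capacities:
  F-α (cap 9, load 8): R-β — cost 8×4 = 32
  F-β (cap 13, load 12): R-δ, R-ε — cost 7×3 + 5×6 = 51
  F-γ (cap 9, load 9): R-α, R-γ — cost 2×2 + 7×5 = 39
  Shipping 122, fixed 221 → total 343.
  Any other capacity-feasible assignment to {F-α, F-β, F-γ} ships for at least 122.
Total demand is 29 and no other set of sites has combined capacity ≥ 29, so {F-α, F-β, F-γ} is the only feasible choice of open sites. Minimum: 343.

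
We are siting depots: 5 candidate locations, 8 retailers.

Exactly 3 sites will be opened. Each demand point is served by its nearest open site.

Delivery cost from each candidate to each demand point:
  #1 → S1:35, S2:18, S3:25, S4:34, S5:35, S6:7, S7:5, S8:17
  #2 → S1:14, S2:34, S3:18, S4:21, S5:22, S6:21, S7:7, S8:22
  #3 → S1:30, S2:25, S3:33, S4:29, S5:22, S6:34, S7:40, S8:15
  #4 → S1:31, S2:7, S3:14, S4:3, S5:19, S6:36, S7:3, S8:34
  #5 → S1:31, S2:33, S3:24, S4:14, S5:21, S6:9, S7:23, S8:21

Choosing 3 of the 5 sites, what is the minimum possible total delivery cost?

Open {#1, #2, #4}.
  S1→#2 14, S2→#4 7, S3→#4 14, S4→#4 3, S5→#4 19, S6→#1 7, S7→#4 3, S8→#1 17  ⇒ total 84.
Compare {#2, #4, #5}: total 90.
Compare {#2, #3, #4}: total 96.
No size-3 selection does better; minimum is 84.

84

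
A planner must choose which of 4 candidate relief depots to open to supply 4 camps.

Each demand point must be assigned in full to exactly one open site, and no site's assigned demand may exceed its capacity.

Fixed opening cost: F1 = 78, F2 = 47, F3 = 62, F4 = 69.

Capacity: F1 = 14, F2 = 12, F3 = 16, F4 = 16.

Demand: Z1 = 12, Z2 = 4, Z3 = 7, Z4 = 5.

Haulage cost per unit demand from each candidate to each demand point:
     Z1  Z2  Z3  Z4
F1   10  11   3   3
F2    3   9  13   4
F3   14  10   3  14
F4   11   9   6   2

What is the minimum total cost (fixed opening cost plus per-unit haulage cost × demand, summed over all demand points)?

Open {F2, F4}; cheapest assignment that respects the capacities:
  F2 (cap 12, load 12): Z1 — cost 12×3 = 36
  F4 (cap 16, load 16): Z2, Z3, Z4 — cost 4×9 + 7×6 + 5×2 = 88
  Shipping 124, fixed 116 → total 240.
  Any other capacity-feasible assignment to {F2, F4} ships for at least 124.
Compare {F2, F3}: its best feasible assignment gives total 276.
Compare {F2, F3, F4}: its best feasible assignment gives total 281.
Every other set of open sites that can feasibly serve all demand totals ≥ 276 even under its best assignment. Minimum: 240.

240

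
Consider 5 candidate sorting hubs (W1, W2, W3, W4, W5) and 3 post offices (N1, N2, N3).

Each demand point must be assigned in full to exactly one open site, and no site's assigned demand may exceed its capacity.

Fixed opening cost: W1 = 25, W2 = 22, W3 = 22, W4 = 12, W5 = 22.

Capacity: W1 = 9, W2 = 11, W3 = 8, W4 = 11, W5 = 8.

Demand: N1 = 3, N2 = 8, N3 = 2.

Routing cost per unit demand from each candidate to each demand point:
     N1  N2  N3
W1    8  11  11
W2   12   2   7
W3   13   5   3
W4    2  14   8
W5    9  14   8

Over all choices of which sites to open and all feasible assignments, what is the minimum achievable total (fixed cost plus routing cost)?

Open {W2, W4}; cheapest assignment that respects the capacities:
  W2 (cap 11, load 10): N2, N3 — cost 8×2 + 2×7 = 30
  W4 (cap 11, load 3): N1 — cost 3×2 = 6
  Shipping 36, fixed 34 → total 70.
  Any other capacity-feasible assignment to {W2, W4} ships for at least 36.
Compare {W2, W3, W4}: its best feasible assignment gives total 84.
Compare {W2, W4, W5}: its best feasible assignment gives total 92.
Every other set of open sites that can feasibly serve all demand totals ≥ 84 even under its best assignment. Minimum: 70.

70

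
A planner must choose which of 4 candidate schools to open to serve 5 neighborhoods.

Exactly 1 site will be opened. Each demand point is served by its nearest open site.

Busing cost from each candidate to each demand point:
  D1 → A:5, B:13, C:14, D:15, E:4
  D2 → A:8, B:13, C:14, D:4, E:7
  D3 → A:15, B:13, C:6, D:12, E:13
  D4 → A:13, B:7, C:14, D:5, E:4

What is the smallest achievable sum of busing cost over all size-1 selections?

43

Open {D4}.
  A→D4 13, B→D4 7, C→D4 14, D→D4 5, E→D4 4  ⇒ total 43.
Compare {D2}: total 46.
Compare {D1}: total 51.
No size-1 selection does better; minimum is 43.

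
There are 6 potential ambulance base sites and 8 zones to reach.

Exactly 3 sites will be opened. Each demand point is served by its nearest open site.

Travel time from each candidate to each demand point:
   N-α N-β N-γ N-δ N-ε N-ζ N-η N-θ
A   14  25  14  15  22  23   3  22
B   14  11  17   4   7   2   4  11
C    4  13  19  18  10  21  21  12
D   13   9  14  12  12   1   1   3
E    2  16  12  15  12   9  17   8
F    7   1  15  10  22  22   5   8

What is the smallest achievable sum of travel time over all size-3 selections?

38

Open {B, D, F}.
  N-α→F 7, N-β→F 1, N-γ→D 14, N-δ→B 4, N-ε→B 7, N-ζ→D 1, N-η→D 1, N-θ→D 3  ⇒ total 38.
Compare {B, D, E}: total 39.
Compare {B, E, F}: total 40.
No size-3 selection does better; minimum is 38.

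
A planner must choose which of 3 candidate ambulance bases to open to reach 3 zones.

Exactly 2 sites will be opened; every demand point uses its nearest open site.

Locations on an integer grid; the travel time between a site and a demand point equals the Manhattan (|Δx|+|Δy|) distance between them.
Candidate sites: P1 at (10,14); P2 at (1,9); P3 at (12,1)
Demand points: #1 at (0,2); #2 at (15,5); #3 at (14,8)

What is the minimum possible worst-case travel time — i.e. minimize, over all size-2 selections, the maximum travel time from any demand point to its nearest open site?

9

Open {P2, P3}.
  Farthest demand point is #3 at travel time 9 (to P3); all others are ≤ 9.
With {P1, P3} the worst case is 13.
With {P1, P2} the worst case is 14.
No size-2 selection achieves below 9.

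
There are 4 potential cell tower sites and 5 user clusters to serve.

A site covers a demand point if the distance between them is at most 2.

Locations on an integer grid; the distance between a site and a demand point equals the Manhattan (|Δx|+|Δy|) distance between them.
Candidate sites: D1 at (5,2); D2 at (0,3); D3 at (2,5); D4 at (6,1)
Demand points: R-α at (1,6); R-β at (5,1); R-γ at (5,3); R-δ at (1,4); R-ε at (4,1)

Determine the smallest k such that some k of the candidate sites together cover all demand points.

Coverage sets (demand points within 2 of each site):
  D1: {R-β, R-γ, R-ε}
  D2: {R-δ}
  D3: {R-α, R-δ}
  D4: {R-β, R-ε}
No single site covers all 5 demand points.
But {D1, D3} covers everything, so the minimum is 2.

2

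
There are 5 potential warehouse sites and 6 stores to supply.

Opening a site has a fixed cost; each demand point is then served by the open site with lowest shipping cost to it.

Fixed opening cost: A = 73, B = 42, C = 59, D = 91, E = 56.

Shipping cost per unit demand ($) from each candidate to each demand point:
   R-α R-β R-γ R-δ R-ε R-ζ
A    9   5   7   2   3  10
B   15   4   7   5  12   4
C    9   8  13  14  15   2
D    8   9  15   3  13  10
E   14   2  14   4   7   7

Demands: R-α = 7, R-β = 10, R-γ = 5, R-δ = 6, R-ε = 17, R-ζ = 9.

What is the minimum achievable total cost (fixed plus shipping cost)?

352

Open {A, B}: assign each demand point to its cheapest open site.
  R-α→A 7×9=63, R-β→B 10×4=40, R-γ→A 5×7=35, R-δ→A 6×2=12, R-ε→A 17×3=51, R-ζ→B 9×4=36
  shipping cost 237, fixed 115 → total 352.
Compare {A, C}: shipping cost 229 + fixed 132 = 361.
Compare {A, E}: shipping cost 244 + fixed 129 = 373.
Compare {A}: shipping cost 301 + fixed 73 = 374.
All other subsets cost ≥ 361. Minimum total cost: 352.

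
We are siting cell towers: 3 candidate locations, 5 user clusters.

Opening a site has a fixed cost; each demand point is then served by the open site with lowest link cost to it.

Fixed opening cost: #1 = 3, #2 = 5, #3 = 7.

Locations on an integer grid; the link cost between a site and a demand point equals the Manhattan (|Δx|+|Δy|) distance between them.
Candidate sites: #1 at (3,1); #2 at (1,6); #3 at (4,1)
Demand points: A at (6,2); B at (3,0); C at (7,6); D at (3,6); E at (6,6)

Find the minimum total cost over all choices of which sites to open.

26

Open {#1, #2}: assign each demand point to its cheapest open site.
  A→#1 4, B→#1 1, C→#2 6, D→#2 2, E→#2 5
  link cost 18, fixed 8 → total 26.
Compare {#1}: link cost 27 + fixed 3 = 30.
Compare {#2, #3}: link cost 18 + fixed 12 = 30.
Compare {#1, #2, #3}: link cost 17 + fixed 15 = 32.
All other subsets cost ≥ 30. Minimum total cost: 26.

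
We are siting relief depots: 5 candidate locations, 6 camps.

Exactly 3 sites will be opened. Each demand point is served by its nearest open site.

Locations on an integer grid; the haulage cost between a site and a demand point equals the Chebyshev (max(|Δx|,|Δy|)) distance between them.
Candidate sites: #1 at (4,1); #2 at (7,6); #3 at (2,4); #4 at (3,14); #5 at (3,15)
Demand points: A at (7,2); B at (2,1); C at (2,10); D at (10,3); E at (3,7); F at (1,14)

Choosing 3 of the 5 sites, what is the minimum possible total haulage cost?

Open {#1, #2, #4}.
  A→#1 3, B→#1 2, C→#4 4, D→#2 3, E→#2 4, F→#4 2  ⇒ total 18.
Compare {#1, #2, #5}: total 19.
Compare {#2, #3, #4}: total 19.
No size-3 selection does better; minimum is 18.

18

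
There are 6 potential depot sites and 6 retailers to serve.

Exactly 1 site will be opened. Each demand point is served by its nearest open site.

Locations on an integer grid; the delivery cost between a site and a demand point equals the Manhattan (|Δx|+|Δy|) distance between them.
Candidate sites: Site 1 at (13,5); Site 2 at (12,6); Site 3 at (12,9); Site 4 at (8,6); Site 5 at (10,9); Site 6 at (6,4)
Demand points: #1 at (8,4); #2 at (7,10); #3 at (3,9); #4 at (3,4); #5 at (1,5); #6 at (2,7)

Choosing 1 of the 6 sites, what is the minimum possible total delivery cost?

Open {Site 6}.
  #1→Site 6 2, #2→Site 6 7, #3→Site 6 8, #4→Site 6 3, #5→Site 6 6, #6→Site 6 7  ⇒ total 33.
Compare {Site 4}: total 37.
Compare {Site 5}: total 53.
No size-1 selection does better; minimum is 33.

33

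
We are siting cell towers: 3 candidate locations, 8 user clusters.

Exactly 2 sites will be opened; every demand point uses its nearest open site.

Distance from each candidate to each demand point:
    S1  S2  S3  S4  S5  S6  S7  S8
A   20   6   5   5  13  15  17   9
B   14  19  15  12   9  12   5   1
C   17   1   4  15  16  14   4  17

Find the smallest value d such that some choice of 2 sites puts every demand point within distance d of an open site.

Open {A, B}.
  Farthest demand point is S1 at distance 14 (to B); all others are ≤ 14.
With {B, C} the worst case is 14.
With {A, C} the worst case is 17.
No size-2 selection achieves below 14.

14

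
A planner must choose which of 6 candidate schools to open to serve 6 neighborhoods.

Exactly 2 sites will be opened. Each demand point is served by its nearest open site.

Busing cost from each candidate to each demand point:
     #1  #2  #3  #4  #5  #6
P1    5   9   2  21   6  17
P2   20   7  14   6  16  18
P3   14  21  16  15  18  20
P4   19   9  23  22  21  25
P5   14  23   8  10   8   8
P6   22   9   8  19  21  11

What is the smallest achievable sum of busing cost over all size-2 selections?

40

Open {P1, P5}.
  #1→P1 5, #2→P1 9, #3→P1 2, #4→P5 10, #5→P1 6, #6→P5 8  ⇒ total 40.
Compare {P1, P2}: total 43.
Compare {P2, P5}: total 51.
No size-2 selection does better; minimum is 40.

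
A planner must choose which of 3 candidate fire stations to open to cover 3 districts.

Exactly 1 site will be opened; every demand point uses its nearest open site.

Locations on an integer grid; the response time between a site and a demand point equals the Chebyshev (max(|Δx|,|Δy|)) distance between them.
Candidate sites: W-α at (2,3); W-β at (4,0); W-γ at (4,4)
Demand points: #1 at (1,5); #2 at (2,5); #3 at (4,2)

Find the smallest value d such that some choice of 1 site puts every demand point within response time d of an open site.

Open {W-α}.
  Farthest demand point is #1 at response time 2 (to W-α); all others are ≤ 2.
With {W-γ} the worst case is 3.
With {W-β} the worst case is 5.
No size-1 selection achieves below 2.

2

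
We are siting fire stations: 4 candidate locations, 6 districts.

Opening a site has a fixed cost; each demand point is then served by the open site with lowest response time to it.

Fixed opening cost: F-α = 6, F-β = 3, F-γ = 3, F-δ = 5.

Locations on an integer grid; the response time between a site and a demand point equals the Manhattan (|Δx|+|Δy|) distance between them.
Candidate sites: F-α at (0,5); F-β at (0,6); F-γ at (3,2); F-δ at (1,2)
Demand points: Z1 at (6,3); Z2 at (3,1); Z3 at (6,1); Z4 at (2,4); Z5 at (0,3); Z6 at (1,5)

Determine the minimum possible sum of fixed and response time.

23

Open {F-β, F-γ}: assign each demand point to its cheapest open site.
  Z1→F-γ 4, Z2→F-γ 1, Z3→F-γ 4, Z4→F-γ 3, Z5→F-β 3, Z6→F-β 2
  response time 17, fixed 6 → total 23.
Compare {F-γ}: response time 21 + fixed 3 = 24.
Compare {F-α, F-γ}: response time 15 + fixed 9 = 24.
Compare {F-γ, F-δ}: response time 17 + fixed 8 = 25.
All other subsets cost ≥ 24. Minimum total cost: 23.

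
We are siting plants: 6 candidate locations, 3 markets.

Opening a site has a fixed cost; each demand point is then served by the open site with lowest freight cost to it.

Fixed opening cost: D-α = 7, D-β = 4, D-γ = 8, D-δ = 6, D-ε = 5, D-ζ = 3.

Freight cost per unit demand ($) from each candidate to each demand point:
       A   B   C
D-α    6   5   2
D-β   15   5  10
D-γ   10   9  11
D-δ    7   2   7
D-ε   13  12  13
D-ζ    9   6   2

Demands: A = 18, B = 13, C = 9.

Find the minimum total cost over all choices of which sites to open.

Open {D-α, D-δ}: assign each demand point to its cheapest open site.
  A→D-α 18×6=108, B→D-δ 13×2=26, C→D-α 9×2=18
  freight cost 152, fixed 13 → total 165.
Compare {D-α, D-δ, D-ζ}: freight cost 152 + fixed 16 = 168.
Compare {D-α, D-β, D-δ}: freight cost 152 + fixed 17 = 169.
Compare {D-α, D-δ, D-ε}: freight cost 152 + fixed 18 = 170.
All other subsets cost ≥ 168. Minimum total cost: 165.

165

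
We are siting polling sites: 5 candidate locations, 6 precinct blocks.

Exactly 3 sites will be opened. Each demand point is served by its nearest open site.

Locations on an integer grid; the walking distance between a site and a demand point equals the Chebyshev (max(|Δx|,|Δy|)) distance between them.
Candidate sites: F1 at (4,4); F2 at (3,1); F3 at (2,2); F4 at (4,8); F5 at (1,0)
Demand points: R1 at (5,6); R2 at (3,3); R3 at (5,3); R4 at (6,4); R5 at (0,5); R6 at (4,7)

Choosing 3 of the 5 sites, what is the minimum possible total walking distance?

10

Open {F1, F3, F4}.
  R1→F1 2, R2→F1 1, R3→F1 1, R4→F1 2, R5→F3 3, R6→F4 1  ⇒ total 10.
Compare {F1, F2, F4}: total 11.
Compare {F1, F4, F5}: total 11.
No size-3 selection does better; minimum is 10.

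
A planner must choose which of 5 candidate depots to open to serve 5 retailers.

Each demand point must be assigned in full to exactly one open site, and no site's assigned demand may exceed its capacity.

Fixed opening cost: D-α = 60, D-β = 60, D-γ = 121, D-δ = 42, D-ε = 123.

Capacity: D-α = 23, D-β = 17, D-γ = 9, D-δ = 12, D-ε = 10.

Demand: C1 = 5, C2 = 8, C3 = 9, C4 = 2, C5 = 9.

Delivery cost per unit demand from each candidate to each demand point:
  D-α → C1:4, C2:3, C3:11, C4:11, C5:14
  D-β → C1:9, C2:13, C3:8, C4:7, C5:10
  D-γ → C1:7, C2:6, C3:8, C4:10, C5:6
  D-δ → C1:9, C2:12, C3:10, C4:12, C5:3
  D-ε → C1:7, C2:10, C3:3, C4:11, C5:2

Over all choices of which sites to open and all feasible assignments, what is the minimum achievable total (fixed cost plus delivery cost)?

Open {D-α, D-δ}; cheapest assignment that respects the capacities:
  D-α (cap 23, load 22): C1, C2, C3 — cost 5×4 + 8×3 + 9×11 = 143
  D-δ (cap 12, load 11): C4, C5 — cost 2×12 + 9×3 = 51
  Shipping 194, fixed 102 → total 296.
  Any other capacity-feasible assignment to {D-α, D-δ} ships for at least 194.
Compare {D-α, D-β, D-δ}: its best feasible assignment gives total 319.
Compare {D-α, D-δ, D-ε}: its best feasible assignment gives total 345.
Every other set of open sites that can feasibly serve all demand totals ≥ 319 even under its best assignment. Minimum: 296.

296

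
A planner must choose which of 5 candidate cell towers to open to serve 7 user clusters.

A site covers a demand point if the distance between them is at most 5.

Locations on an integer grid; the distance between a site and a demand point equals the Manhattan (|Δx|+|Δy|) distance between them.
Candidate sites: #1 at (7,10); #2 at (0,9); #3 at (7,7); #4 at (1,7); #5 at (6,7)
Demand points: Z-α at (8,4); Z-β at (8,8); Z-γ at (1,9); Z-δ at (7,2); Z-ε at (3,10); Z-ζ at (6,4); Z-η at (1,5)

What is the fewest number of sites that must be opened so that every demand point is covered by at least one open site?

Coverage sets (demand points within 5 of each site):
  #1: {Z-β, Z-ε}
  #2: {Z-γ, Z-ε, Z-η}
  #3: {Z-α, Z-β, Z-δ, Z-ζ}
  #4: {Z-γ, Z-ε, Z-η}
  #5: {Z-α, Z-β, Z-ζ}
No single site covers all 7 demand points.
But {#2, #3} covers everything, so the minimum is 2.

2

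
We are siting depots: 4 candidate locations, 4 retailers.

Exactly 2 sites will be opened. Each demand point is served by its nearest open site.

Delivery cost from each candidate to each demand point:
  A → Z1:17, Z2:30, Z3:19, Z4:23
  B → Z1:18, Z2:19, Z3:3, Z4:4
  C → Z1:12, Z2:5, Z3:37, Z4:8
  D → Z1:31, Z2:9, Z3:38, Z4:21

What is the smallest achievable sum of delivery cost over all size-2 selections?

24

Open {B, C}.
  Z1→C 12, Z2→C 5, Z3→B 3, Z4→B 4  ⇒ total 24.
Compare {B, D}: total 34.
Compare {A, B}: total 43.
No size-2 selection does better; minimum is 24.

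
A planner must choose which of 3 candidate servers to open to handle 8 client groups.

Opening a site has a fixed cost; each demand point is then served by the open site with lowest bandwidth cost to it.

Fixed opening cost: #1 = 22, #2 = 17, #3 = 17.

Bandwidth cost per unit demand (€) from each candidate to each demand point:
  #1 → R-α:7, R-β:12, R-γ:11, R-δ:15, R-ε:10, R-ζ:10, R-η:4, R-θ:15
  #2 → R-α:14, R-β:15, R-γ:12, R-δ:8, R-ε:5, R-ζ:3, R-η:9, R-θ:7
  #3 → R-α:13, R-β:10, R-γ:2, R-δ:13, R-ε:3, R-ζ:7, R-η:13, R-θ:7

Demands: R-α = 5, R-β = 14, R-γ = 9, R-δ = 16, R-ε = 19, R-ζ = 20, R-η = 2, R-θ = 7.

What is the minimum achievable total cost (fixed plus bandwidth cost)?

Open {#1, #2, #3}: assign each demand point to its cheapest open site.
  R-α→#1 5×7=35, R-β→#3 14×10=140, R-γ→#3 9×2=18, R-δ→#2 16×8=128, R-ε→#3 19×3=57, R-ζ→#2 20×3=60, R-η→#1 2×4=8, R-θ→#2 7×7=49
  bandwidth cost 495, fixed 56 → total 551.
Compare {#2, #3}: bandwidth cost 535 + fixed 34 = 569.
Compare {#1, #2}: bandwidth cost 642 + fixed 39 = 681.
Compare {#1, #3}: bandwidth cost 655 + fixed 39 = 694.
All other subsets cost ≥ 569. Minimum total cost: 551.

551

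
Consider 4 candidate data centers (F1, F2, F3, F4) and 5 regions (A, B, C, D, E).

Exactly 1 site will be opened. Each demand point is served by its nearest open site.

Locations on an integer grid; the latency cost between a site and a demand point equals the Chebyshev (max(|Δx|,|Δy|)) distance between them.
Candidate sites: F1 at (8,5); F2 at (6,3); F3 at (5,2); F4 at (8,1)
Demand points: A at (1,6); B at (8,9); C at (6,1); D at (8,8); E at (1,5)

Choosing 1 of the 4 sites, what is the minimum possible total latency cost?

Open {F3}.
  A→F3 4, B→F3 7, C→F3 1, D→F3 6, E→F3 4  ⇒ total 22.
Compare {F2}: total 23.
Compare {F1}: total 25.
No size-1 selection does better; minimum is 22.

22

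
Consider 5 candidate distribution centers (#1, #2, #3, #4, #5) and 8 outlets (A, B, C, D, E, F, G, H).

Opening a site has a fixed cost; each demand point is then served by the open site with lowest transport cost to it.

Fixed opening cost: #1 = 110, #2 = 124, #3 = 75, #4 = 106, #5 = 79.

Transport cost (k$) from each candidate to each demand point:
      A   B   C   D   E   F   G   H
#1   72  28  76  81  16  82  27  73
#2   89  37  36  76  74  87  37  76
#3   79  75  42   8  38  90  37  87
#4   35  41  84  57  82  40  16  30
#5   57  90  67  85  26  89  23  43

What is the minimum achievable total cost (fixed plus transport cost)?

431

Open {#3, #4}: assign each demand point to its cheapest open site.
  A→#4 35, B→#4 41, C→#3 42, D→#3 8, E→#3 38, F→#4 40, G→#4 16, H→#4 30
  transport cost 250, fixed 181 → total 431.
Compare {#4}: transport cost 385 + fixed 106 = 491.
Compare {#4, #5}: transport cost 312 + fixed 185 = 497.
Compare {#3, #4, #5}: transport cost 238 + fixed 260 = 498.
All other subsets cost ≥ 491. Minimum total cost: 431.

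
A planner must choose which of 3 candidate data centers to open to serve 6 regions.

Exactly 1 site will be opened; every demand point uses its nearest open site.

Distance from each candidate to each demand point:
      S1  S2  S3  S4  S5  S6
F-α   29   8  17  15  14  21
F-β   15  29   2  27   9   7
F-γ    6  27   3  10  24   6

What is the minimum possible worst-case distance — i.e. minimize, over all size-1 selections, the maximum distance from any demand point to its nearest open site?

27

Open {F-γ}.
  Farthest demand point is S2 at distance 27 (to F-γ); all others are ≤ 27.
With {F-α} the worst case is 29.
With {F-β} the worst case is 29.
No size-1 selection achieves below 27.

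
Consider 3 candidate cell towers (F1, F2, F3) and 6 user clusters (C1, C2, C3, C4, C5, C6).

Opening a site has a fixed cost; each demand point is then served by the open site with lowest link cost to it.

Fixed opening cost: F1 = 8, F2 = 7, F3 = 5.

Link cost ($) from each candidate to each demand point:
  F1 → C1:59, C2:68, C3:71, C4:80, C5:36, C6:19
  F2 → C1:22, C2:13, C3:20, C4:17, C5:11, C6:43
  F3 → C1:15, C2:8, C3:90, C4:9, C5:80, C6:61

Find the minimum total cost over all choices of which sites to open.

102

Open {F1, F2, F3}: assign each demand point to its cheapest open site.
  C1→F3 15, C2→F3 8, C3→F2 20, C4→F3 9, C5→F2 11, C6→F1 19
  link cost 82, fixed 20 → total 102.
Compare {F1, F2}: link cost 102 + fixed 15 = 117.
Compare {F2, F3}: link cost 106 + fixed 12 = 118.
Compare {F2}: link cost 126 + fixed 7 = 133.
All other subsets cost ≥ 117. Minimum total cost: 102.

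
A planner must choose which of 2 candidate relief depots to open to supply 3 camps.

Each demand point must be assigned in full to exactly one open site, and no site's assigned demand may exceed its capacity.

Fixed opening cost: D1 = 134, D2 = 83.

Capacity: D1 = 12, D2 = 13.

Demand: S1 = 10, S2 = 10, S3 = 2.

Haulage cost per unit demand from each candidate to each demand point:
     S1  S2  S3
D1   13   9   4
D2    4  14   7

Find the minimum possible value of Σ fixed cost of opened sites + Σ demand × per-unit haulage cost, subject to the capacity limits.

355

Open {D1, D2}; cheapest assignment that respects the capacities:
  D1 (cap 12, load 12): S2, S3 — cost 10×9 + 2×4 = 98
  D2 (cap 13, load 10): S1 — cost 10×4 = 40
  Shipping 138, fixed 217 → total 355.
  Any other capacity-feasible assignment to {D1, D2} ships for at least 138.
Total demand is 22 and no other set of sites has combined capacity ≥ 22, so {D1, D2} is the only feasible choice of open sites. Minimum: 355.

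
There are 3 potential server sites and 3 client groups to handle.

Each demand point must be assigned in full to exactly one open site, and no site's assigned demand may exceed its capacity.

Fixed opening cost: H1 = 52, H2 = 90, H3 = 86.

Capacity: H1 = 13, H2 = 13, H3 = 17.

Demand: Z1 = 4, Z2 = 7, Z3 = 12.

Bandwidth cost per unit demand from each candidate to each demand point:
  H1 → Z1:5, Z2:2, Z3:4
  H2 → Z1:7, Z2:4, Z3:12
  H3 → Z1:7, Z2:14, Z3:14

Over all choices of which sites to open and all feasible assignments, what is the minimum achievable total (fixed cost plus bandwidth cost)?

Open {H1, H2}; cheapest assignment that respects the capacities:
  H1 (cap 13, load 12): Z3 — cost 12×4 = 48
  H2 (cap 13, load 11): Z1, Z2 — cost 4×7 + 7×4 = 56
  Shipping 104, fixed 142 → total 246.
  Any other capacity-feasible assignment to {H1, H2} ships for at least 104.
Compare {H1, H3}: its best feasible assignment gives total 312.
Compare {H1, H2, H3}: its best feasible assignment gives total 332.
Every other set of open sites that can feasibly serve all demand totals ≥ 312 even under its best assignment. Minimum: 246.

246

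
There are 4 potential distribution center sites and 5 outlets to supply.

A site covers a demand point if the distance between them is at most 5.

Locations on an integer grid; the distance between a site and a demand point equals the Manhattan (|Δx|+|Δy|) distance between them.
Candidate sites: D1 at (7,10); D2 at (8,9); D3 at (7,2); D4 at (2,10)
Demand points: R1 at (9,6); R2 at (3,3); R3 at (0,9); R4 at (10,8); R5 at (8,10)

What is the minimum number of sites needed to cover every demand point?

Coverage sets (demand points within 5 of each site):
  D1: {R4, R5}
  D2: {R1, R4, R5}
  D3: {R2}
  D4: {R3}
No 2 sites suffice: every size-2 union leaves at least one demand point uncovered.
But {D2, D3, D4} covers everything, so the minimum is 3.

3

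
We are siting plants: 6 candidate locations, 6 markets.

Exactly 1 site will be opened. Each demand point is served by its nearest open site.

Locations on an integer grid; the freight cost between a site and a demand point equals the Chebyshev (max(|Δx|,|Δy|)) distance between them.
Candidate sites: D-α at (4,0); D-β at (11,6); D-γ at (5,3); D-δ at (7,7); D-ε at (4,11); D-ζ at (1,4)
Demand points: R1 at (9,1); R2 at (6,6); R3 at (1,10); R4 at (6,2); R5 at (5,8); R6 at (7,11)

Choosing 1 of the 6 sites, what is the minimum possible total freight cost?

Open {D-δ}.
  R1→D-δ 6, R2→D-δ 1, R3→D-δ 6, R4→D-δ 5, R5→D-δ 2, R6→D-δ 4  ⇒ total 24.
Compare {D-γ}: total 28.
Compare {D-ε}: total 33.
No size-1 selection does better; minimum is 24.

24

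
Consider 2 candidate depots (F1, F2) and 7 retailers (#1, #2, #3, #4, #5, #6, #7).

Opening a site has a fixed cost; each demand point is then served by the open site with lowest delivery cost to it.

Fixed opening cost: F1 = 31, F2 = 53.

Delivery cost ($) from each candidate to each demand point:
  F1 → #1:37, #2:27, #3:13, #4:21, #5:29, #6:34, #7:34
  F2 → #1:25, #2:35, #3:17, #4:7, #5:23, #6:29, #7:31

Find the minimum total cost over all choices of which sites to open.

220

Open {F2}: assign each demand point to its cheapest open site.
  #1→F2 25, #2→F2 35, #3→F2 17, #4→F2 7, #5→F2 23, #6→F2 29, #7→F2 31
  delivery cost 167, fixed 53 → total 220.
Compare {F1}: delivery cost 195 + fixed 31 = 226.
Compare {F1, F2}: delivery cost 155 + fixed 84 = 239.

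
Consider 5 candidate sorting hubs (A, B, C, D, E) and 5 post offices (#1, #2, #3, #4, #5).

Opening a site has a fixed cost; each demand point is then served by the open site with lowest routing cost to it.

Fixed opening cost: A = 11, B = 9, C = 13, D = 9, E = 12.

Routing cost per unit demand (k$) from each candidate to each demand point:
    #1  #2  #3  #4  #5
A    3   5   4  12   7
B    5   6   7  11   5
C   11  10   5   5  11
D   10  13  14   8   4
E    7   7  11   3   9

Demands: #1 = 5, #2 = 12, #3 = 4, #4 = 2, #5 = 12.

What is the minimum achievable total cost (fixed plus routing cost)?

175

Open {A, D}: assign each demand point to its cheapest open site.
  #1→A 5×3=15, #2→A 12×5=60, #3→A 4×4=16, #4→D 2×8=16, #5→D 12×4=48
  routing cost 155, fixed 20 → total 175.
Compare {A, D, E}: routing cost 145 + fixed 32 = 177.
Compare {A, C, D}: routing cost 149 + fixed 33 = 182.
Compare {A, B, D}: routing cost 155 + fixed 29 = 184.
All other subsets cost ≥ 177. Minimum total cost: 175.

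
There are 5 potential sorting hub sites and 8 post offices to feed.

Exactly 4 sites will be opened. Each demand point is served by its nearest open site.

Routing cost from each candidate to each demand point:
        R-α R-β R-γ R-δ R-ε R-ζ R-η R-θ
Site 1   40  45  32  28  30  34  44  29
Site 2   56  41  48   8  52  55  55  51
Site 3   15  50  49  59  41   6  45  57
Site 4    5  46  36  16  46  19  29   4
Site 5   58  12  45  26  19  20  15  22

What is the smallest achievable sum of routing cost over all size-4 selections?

Open {Site 2, Site 3, Site 4, Site 5}.
  R-α→Site 4 5, R-β→Site 5 12, R-γ→Site 4 36, R-δ→Site 2 8, R-ε→Site 5 19, R-ζ→Site 3 6, R-η→Site 5 15, R-θ→Site 4 4  ⇒ total 105.
Compare {Site 1, Site 3, Site 4, Site 5}: total 109.
Compare {Site 1, Site 2, Site 4, Site 5}: total 114.
No size-4 selection does better; minimum is 105.

105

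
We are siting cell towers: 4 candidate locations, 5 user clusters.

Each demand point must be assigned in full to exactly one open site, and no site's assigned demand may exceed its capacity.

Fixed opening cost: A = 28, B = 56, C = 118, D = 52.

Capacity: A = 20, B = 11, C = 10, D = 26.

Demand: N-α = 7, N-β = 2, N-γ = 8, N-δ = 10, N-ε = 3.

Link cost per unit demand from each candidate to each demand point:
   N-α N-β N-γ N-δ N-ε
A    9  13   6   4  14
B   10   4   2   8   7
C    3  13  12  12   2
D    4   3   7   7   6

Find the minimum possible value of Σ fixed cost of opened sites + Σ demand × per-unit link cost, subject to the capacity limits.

Open {A, D}; cheapest assignment that respects the capacities:
  A (cap 20, load 18): N-γ, N-δ — cost 8×6 + 10×4 = 88
  D (cap 26, load 12): N-α, N-β, N-ε — cost 7×4 + 2×3 + 3×6 = 52
  Shipping 140, fixed 80 → total 220.
  Any other capacity-feasible assignment to {A, D} ships for at least 140.
Compare {A, B, D}: its best feasible assignment gives total 244.
Compare {B, D}: its best feasible assignment gives total 246.
Every other set of open sites that can feasibly serve all demand totals ≥ 244 even under its best assignment. Minimum: 220.

220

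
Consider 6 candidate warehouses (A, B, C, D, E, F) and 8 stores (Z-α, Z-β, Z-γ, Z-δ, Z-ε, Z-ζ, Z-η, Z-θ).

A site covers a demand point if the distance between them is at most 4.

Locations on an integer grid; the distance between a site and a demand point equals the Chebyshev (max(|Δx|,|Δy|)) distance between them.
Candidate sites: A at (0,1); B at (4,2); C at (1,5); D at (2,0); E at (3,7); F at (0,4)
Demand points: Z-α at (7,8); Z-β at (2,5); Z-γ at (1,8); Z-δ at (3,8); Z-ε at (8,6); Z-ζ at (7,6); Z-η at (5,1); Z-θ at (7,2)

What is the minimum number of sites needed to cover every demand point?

2

Coverage sets (demand points within 4 of each site):
  A: {Z-β}
  B: {Z-β, Z-ε, Z-ζ, Z-η, Z-θ}
  C: {Z-β, Z-γ, Z-δ, Z-η}
  D: {Z-η}
  E: {Z-α, Z-β, Z-γ, Z-δ, Z-ζ}
  F: {Z-β, Z-γ, Z-δ}
No single site covers all 8 demand points.
But {B, E} covers everything, so the minimum is 2.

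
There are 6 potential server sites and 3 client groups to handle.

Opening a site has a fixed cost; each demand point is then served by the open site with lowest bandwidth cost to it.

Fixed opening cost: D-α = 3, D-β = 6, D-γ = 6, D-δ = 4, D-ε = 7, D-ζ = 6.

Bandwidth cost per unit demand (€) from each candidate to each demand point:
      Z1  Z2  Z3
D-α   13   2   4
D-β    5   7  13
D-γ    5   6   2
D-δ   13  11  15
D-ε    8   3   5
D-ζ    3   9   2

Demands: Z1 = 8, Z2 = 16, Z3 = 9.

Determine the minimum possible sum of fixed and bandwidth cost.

Open {D-α, D-ζ}: assign each demand point to its cheapest open site.
  Z1→D-ζ 8×3=24, Z2→D-α 16×2=32, Z3→D-ζ 9×2=18
  bandwidth cost 74, fixed 9 → total 83.
Compare {D-α, D-δ, D-ζ}: bandwidth cost 74 + fixed 13 = 87.
Compare {D-α, D-β, D-ζ}: bandwidth cost 74 + fixed 15 = 89.
Compare {D-α, D-γ, D-ζ}: bandwidth cost 74 + fixed 15 = 89.
All other subsets cost ≥ 87. Minimum total cost: 83.

83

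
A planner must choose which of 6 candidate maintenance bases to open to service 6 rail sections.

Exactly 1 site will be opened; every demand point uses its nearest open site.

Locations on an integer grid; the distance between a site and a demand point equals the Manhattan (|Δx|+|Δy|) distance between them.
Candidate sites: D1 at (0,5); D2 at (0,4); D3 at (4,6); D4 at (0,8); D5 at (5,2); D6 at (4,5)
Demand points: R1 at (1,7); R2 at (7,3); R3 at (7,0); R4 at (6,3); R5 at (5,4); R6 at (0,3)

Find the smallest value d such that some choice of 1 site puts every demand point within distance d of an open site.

8

Open {D6}.
  Farthest demand point is R3 at distance 8 (to D6); all others are ≤ 8.
With {D3} the worst case is 9.
With {D5} the worst case is 9.
No size-1 selection achieves below 8.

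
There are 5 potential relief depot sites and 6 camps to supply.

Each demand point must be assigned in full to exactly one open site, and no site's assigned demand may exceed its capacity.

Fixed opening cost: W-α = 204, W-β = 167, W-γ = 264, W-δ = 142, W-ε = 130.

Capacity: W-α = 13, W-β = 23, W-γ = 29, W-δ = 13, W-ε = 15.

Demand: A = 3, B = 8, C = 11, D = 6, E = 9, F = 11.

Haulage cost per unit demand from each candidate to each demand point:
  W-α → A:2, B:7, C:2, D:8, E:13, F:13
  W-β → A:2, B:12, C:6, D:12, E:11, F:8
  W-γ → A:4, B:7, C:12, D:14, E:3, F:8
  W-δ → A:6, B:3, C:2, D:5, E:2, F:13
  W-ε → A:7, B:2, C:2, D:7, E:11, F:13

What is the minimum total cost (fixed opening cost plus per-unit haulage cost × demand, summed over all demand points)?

687

Open {W-β, W-δ, W-ε}; cheapest assignment that respects the capacities:
  W-β (cap 23, load 22): C, F — cost 11×6 + 11×8 = 154
  W-δ (cap 13, load 12): A, E — cost 3×6 + 9×2 = 36
  W-ε (cap 15, load 14): B, D — cost 8×2 + 6×7 = 58
  Shipping 248, fixed 439 → total 687.
  Any other capacity-feasible assignment to {W-β, W-δ, W-ε} ships for at least 248.
Compare {W-γ, W-δ, W-ε}: its best feasible assignment gives total 743.
Compare {W-β, W-γ}: its best feasible assignment gives total 746.
Every other set of open sites that can feasibly serve all demand totals ≥ 743 even under its best assignment. Minimum: 687.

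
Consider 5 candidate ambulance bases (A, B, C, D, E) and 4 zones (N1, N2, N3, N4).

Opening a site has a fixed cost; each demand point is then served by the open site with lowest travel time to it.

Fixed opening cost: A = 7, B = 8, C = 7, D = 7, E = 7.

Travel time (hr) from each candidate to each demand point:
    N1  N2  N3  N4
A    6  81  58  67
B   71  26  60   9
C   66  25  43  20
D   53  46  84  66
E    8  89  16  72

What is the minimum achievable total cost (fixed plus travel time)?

Open {B, E}: assign each demand point to its cheapest open site.
  N1→E 8, N2→B 26, N3→E 16, N4→B 9
  travel time 59, fixed 15 → total 74.
Compare {A, B, E}: travel time 57 + fixed 22 = 79.
Compare {B, C, E}: travel time 58 + fixed 22 = 80.
Compare {B, D, E}: travel time 59 + fixed 22 = 81.
All other subsets cost ≥ 79. Minimum total cost: 74.

74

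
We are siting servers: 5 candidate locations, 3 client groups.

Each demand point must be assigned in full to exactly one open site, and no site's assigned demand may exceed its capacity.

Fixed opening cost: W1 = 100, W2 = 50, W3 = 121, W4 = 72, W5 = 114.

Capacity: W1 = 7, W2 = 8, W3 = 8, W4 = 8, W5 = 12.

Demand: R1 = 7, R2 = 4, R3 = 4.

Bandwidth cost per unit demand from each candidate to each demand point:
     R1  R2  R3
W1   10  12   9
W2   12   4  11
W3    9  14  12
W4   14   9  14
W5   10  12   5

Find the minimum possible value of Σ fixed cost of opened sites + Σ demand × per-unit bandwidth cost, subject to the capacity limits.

270

Open {W2, W5}; cheapest assignment that respects the capacities:
  W2 (cap 8, load 4): R2 — cost 4×4 = 16
  W5 (cap 12, load 11): R1, R3 — cost 7×10 + 4×5 = 90
  Shipping 106, fixed 164 → total 270.
  Any other capacity-feasible assignment to {W2, W5} ships for at least 106.
Compare {W1, W2}: its best feasible assignment gives total 280.
Compare {W2, W4}: its best feasible assignment gives total 280.
Every other set of open sites that can feasibly serve all demand totals ≥ 280 even under its best assignment. Minimum: 270.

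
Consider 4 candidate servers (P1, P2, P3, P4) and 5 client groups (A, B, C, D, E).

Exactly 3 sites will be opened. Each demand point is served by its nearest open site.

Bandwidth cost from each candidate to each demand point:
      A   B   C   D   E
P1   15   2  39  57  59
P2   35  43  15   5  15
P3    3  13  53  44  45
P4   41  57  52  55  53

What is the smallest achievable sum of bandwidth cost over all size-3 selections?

Open {P1, P2, P3}.
  A→P3 3, B→P1 2, C→P2 15, D→P2 5, E→P2 15  ⇒ total 40.
Compare {P2, P3, P4}: total 51.
Compare {P1, P2, P4}: total 52.
No size-3 selection does better; minimum is 40.

40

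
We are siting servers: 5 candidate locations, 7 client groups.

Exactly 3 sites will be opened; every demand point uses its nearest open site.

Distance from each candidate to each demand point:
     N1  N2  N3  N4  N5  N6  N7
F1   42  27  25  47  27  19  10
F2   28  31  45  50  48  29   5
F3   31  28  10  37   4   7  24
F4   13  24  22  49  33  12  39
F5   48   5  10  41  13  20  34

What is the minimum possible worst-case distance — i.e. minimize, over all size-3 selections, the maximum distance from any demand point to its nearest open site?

Open {F1, F2, F3}.
  Farthest demand point is N4 at distance 37 (to F3); all others are ≤ 37.
With {F1, F3, F4} the worst case is 37.
With {F1, F3, F5} the worst case is 37.
No size-3 selection achieves below 37.

37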